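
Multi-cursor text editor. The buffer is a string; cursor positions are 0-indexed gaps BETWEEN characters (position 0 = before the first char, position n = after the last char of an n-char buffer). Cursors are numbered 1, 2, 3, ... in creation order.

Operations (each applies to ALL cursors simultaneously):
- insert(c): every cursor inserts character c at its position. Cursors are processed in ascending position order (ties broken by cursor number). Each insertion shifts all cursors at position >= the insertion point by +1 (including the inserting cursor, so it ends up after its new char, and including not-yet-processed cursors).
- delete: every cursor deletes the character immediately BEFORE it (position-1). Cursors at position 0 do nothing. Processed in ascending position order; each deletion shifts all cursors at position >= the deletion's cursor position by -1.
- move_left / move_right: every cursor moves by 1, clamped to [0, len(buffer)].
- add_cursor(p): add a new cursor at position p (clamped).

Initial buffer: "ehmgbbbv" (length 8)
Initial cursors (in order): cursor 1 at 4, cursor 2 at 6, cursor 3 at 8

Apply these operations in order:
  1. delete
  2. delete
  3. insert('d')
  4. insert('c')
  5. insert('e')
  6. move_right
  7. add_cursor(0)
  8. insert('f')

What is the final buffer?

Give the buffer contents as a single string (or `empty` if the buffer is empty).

Answer: fehdddccceeefff

Derivation:
After op 1 (delete): buffer="ehmbb" (len 5), cursors c1@3 c2@4 c3@5, authorship .....
After op 2 (delete): buffer="eh" (len 2), cursors c1@2 c2@2 c3@2, authorship ..
After op 3 (insert('d')): buffer="ehddd" (len 5), cursors c1@5 c2@5 c3@5, authorship ..123
After op 4 (insert('c')): buffer="ehdddccc" (len 8), cursors c1@8 c2@8 c3@8, authorship ..123123
After op 5 (insert('e')): buffer="ehdddccceee" (len 11), cursors c1@11 c2@11 c3@11, authorship ..123123123
After op 6 (move_right): buffer="ehdddccceee" (len 11), cursors c1@11 c2@11 c3@11, authorship ..123123123
After op 7 (add_cursor(0)): buffer="ehdddccceee" (len 11), cursors c4@0 c1@11 c2@11 c3@11, authorship ..123123123
After op 8 (insert('f')): buffer="fehdddccceeefff" (len 15), cursors c4@1 c1@15 c2@15 c3@15, authorship 4..123123123123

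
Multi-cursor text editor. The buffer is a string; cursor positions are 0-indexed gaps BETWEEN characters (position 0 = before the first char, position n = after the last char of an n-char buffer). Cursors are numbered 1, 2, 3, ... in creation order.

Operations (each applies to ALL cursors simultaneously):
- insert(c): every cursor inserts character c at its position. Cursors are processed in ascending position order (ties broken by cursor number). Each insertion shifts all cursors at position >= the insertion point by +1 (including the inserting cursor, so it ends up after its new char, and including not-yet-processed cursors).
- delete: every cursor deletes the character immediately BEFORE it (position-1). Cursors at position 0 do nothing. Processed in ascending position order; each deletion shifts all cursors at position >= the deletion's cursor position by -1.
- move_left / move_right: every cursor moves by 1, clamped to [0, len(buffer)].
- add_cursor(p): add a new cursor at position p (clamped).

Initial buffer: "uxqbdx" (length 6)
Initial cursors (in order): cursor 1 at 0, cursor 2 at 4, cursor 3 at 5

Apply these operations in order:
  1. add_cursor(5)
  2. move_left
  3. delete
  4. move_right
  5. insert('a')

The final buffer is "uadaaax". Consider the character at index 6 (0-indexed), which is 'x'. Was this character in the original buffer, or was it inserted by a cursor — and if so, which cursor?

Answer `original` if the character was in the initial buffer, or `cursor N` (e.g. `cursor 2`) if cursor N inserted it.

After op 1 (add_cursor(5)): buffer="uxqbdx" (len 6), cursors c1@0 c2@4 c3@5 c4@5, authorship ......
After op 2 (move_left): buffer="uxqbdx" (len 6), cursors c1@0 c2@3 c3@4 c4@4, authorship ......
After op 3 (delete): buffer="udx" (len 3), cursors c1@0 c2@1 c3@1 c4@1, authorship ...
After op 4 (move_right): buffer="udx" (len 3), cursors c1@1 c2@2 c3@2 c4@2, authorship ...
After op 5 (insert('a')): buffer="uadaaax" (len 7), cursors c1@2 c2@6 c3@6 c4@6, authorship .1.234.
Authorship (.=original, N=cursor N): . 1 . 2 3 4 .
Index 6: author = original

Answer: original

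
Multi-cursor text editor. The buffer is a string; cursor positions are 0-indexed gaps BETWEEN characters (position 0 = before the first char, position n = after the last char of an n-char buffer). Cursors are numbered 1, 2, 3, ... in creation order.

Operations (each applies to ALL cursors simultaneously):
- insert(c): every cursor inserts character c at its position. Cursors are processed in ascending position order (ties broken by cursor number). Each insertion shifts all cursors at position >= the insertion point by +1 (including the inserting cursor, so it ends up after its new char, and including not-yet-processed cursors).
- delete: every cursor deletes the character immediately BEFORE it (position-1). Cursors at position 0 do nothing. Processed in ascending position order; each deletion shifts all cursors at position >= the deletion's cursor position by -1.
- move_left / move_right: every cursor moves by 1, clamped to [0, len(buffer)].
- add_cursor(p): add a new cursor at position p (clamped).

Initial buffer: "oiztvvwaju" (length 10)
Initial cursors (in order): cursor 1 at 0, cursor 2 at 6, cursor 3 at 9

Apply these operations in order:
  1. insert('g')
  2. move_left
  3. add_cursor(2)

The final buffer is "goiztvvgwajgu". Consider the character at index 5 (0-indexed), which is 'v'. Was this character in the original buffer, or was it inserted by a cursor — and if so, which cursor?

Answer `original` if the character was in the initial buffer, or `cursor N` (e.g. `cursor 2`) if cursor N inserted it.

Answer: original

Derivation:
After op 1 (insert('g')): buffer="goiztvvgwajgu" (len 13), cursors c1@1 c2@8 c3@12, authorship 1......2...3.
After op 2 (move_left): buffer="goiztvvgwajgu" (len 13), cursors c1@0 c2@7 c3@11, authorship 1......2...3.
After op 3 (add_cursor(2)): buffer="goiztvvgwajgu" (len 13), cursors c1@0 c4@2 c2@7 c3@11, authorship 1......2...3.
Authorship (.=original, N=cursor N): 1 . . . . . . 2 . . . 3 .
Index 5: author = original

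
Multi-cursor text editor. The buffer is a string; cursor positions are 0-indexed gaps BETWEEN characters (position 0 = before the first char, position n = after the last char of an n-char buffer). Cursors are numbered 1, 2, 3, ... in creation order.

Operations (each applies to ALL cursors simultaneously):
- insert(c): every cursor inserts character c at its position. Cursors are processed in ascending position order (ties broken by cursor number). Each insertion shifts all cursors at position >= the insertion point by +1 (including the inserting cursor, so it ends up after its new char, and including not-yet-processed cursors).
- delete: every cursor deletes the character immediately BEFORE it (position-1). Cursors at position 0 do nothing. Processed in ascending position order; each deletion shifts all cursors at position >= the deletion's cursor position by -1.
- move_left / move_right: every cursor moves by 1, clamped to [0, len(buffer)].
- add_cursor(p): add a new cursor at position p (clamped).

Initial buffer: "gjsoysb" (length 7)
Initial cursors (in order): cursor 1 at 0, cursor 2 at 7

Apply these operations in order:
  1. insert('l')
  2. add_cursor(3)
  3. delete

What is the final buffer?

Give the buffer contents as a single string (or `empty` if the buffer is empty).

Answer: gsoysb

Derivation:
After op 1 (insert('l')): buffer="lgjsoysbl" (len 9), cursors c1@1 c2@9, authorship 1.......2
After op 2 (add_cursor(3)): buffer="lgjsoysbl" (len 9), cursors c1@1 c3@3 c2@9, authorship 1.......2
After op 3 (delete): buffer="gsoysb" (len 6), cursors c1@0 c3@1 c2@6, authorship ......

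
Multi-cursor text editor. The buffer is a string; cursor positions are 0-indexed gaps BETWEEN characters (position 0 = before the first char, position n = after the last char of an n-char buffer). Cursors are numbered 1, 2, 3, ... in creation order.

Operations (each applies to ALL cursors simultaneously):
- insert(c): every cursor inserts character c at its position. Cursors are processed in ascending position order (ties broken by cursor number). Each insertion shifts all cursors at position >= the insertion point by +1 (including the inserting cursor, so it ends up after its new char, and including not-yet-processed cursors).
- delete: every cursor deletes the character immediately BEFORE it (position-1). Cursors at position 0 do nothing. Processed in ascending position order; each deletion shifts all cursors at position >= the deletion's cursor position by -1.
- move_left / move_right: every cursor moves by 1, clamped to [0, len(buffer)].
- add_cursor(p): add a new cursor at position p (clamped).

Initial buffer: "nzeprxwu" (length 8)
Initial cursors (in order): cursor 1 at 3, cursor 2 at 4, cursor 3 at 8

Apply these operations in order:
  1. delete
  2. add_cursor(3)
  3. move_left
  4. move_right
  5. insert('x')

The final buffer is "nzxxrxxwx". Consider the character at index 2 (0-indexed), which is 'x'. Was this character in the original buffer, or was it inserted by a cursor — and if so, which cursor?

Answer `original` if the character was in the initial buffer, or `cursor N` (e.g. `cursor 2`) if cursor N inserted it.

Answer: cursor 1

Derivation:
After op 1 (delete): buffer="nzrxw" (len 5), cursors c1@2 c2@2 c3@5, authorship .....
After op 2 (add_cursor(3)): buffer="nzrxw" (len 5), cursors c1@2 c2@2 c4@3 c3@5, authorship .....
After op 3 (move_left): buffer="nzrxw" (len 5), cursors c1@1 c2@1 c4@2 c3@4, authorship .....
After op 4 (move_right): buffer="nzrxw" (len 5), cursors c1@2 c2@2 c4@3 c3@5, authorship .....
After op 5 (insert('x')): buffer="nzxxrxxwx" (len 9), cursors c1@4 c2@4 c4@6 c3@9, authorship ..12.4..3
Authorship (.=original, N=cursor N): . . 1 2 . 4 . . 3
Index 2: author = 1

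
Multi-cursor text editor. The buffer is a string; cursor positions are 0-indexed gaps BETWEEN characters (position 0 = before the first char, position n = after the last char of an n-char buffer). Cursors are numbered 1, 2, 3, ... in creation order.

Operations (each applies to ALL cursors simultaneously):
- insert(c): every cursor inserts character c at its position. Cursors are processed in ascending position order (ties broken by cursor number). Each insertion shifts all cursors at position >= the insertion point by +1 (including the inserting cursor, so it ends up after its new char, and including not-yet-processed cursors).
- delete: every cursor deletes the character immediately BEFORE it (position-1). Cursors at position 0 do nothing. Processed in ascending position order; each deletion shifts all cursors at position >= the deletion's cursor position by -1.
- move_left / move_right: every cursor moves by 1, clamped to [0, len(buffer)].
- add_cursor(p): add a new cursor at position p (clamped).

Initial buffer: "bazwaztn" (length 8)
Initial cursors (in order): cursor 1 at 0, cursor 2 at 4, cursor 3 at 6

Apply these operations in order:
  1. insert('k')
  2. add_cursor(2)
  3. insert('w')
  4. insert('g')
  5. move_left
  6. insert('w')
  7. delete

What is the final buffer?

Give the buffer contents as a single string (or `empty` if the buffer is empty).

Answer: kwgbwgazwkwgazkwgtn

Derivation:
After op 1 (insert('k')): buffer="kbazwkazktn" (len 11), cursors c1@1 c2@6 c3@9, authorship 1....2..3..
After op 2 (add_cursor(2)): buffer="kbazwkazktn" (len 11), cursors c1@1 c4@2 c2@6 c3@9, authorship 1....2..3..
After op 3 (insert('w')): buffer="kwbwazwkwazkwtn" (len 15), cursors c1@2 c4@4 c2@9 c3@13, authorship 11.4...22..33..
After op 4 (insert('g')): buffer="kwgbwgazwkwgazkwgtn" (len 19), cursors c1@3 c4@6 c2@12 c3@17, authorship 111.44...222..333..
After op 5 (move_left): buffer="kwgbwgazwkwgazkwgtn" (len 19), cursors c1@2 c4@5 c2@11 c3@16, authorship 111.44...222..333..
After op 6 (insert('w')): buffer="kwwgbwwgazwkwwgazkwwgtn" (len 23), cursors c1@3 c4@7 c2@14 c3@20, authorship 1111.444...2222..3333..
After op 7 (delete): buffer="kwgbwgazwkwgazkwgtn" (len 19), cursors c1@2 c4@5 c2@11 c3@16, authorship 111.44...222..333..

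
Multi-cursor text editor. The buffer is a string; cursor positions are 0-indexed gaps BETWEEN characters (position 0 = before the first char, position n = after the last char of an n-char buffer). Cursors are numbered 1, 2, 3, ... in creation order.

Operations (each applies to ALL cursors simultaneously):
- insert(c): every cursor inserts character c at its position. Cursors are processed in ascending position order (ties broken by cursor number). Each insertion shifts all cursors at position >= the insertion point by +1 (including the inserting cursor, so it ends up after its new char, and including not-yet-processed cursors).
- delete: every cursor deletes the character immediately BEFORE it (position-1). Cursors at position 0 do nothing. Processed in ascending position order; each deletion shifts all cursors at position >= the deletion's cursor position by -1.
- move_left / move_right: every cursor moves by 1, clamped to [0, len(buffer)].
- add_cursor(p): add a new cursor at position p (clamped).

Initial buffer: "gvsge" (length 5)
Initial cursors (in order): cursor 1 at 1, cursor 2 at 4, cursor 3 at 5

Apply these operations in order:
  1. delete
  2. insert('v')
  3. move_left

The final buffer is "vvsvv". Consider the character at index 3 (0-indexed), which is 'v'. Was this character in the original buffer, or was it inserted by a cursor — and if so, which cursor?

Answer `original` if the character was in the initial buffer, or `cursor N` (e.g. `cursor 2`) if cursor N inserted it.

After op 1 (delete): buffer="vs" (len 2), cursors c1@0 c2@2 c3@2, authorship ..
After op 2 (insert('v')): buffer="vvsvv" (len 5), cursors c1@1 c2@5 c3@5, authorship 1..23
After op 3 (move_left): buffer="vvsvv" (len 5), cursors c1@0 c2@4 c3@4, authorship 1..23
Authorship (.=original, N=cursor N): 1 . . 2 3
Index 3: author = 2

Answer: cursor 2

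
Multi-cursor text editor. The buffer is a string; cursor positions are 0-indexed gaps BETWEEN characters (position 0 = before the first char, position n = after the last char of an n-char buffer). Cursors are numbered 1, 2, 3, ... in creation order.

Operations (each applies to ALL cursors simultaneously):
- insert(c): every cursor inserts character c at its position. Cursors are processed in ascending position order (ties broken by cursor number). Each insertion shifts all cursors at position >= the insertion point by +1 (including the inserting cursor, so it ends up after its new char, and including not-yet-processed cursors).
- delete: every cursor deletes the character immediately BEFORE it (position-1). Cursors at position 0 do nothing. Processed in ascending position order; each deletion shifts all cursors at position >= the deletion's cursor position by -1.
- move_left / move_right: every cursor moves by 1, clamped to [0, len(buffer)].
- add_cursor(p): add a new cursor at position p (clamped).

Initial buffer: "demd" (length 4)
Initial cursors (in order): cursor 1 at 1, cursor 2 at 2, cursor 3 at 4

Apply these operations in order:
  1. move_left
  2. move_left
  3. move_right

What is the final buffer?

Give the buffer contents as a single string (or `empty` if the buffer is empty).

After op 1 (move_left): buffer="demd" (len 4), cursors c1@0 c2@1 c3@3, authorship ....
After op 2 (move_left): buffer="demd" (len 4), cursors c1@0 c2@0 c3@2, authorship ....
After op 3 (move_right): buffer="demd" (len 4), cursors c1@1 c2@1 c3@3, authorship ....

Answer: demd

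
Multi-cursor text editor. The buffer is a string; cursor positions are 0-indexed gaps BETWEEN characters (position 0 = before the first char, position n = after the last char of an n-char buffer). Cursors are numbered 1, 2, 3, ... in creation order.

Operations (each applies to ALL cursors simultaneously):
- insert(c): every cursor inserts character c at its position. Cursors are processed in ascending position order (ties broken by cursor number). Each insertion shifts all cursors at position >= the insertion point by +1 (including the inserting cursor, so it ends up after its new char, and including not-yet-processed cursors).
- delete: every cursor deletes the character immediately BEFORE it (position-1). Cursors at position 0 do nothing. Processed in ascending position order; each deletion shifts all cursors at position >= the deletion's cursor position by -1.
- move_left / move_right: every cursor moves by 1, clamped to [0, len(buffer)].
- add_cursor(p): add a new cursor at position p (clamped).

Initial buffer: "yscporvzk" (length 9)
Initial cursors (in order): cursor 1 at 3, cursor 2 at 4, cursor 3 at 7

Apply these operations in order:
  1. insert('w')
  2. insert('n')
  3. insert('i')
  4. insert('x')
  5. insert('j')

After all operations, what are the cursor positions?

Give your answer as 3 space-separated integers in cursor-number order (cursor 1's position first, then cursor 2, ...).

After op 1 (insert('w')): buffer="yscwpworvwzk" (len 12), cursors c1@4 c2@6 c3@10, authorship ...1.2...3..
After op 2 (insert('n')): buffer="yscwnpwnorvwnzk" (len 15), cursors c1@5 c2@8 c3@13, authorship ...11.22...33..
After op 3 (insert('i')): buffer="yscwnipwniorvwnizk" (len 18), cursors c1@6 c2@10 c3@16, authorship ...111.222...333..
After op 4 (insert('x')): buffer="yscwnixpwnixorvwnixzk" (len 21), cursors c1@7 c2@12 c3@19, authorship ...1111.2222...3333..
After op 5 (insert('j')): buffer="yscwnixjpwnixjorvwnixjzk" (len 24), cursors c1@8 c2@14 c3@22, authorship ...11111.22222...33333..

Answer: 8 14 22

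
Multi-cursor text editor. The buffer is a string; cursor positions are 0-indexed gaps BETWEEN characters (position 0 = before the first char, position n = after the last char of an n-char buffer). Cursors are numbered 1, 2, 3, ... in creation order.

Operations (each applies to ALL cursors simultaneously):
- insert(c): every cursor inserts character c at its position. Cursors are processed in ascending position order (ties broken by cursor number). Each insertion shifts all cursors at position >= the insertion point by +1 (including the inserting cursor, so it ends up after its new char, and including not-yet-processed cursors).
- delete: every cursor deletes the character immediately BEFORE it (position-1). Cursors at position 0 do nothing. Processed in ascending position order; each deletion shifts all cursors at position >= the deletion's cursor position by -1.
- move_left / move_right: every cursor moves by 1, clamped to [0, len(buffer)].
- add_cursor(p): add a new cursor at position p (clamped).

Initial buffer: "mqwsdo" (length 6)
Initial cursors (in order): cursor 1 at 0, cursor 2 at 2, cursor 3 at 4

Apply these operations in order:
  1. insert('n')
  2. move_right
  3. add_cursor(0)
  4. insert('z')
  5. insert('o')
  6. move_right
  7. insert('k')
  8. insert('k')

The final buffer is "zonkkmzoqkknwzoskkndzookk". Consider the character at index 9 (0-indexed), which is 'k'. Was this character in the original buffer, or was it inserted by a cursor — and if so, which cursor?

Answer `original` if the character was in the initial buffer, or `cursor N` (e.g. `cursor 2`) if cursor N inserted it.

After op 1 (insert('n')): buffer="nmqnwsndo" (len 9), cursors c1@1 c2@4 c3@7, authorship 1..2..3..
After op 2 (move_right): buffer="nmqnwsndo" (len 9), cursors c1@2 c2@5 c3@8, authorship 1..2..3..
After op 3 (add_cursor(0)): buffer="nmqnwsndo" (len 9), cursors c4@0 c1@2 c2@5 c3@8, authorship 1..2..3..
After op 4 (insert('z')): buffer="znmzqnwzsndzo" (len 13), cursors c4@1 c1@4 c2@8 c3@12, authorship 41.1.2.2.3.3.
After op 5 (insert('o')): buffer="zonmzoqnwzosndzoo" (len 17), cursors c4@2 c1@6 c2@11 c3@16, authorship 441.11.2.22.3.33.
After op 6 (move_right): buffer="zonmzoqnwzosndzoo" (len 17), cursors c4@3 c1@7 c2@12 c3@17, authorship 441.11.2.22.3.33.
After op 7 (insert('k')): buffer="zonkmzoqknwzoskndzook" (len 21), cursors c4@4 c1@9 c2@15 c3@21, authorship 4414.11.12.22.23.33.3
After op 8 (insert('k')): buffer="zonkkmzoqkknwzoskkndzookk" (len 25), cursors c4@5 c1@11 c2@18 c3@25, authorship 44144.11.112.22.223.33.33
Authorship (.=original, N=cursor N): 4 4 1 4 4 . 1 1 . 1 1 2 . 2 2 . 2 2 3 . 3 3 . 3 3
Index 9: author = 1

Answer: cursor 1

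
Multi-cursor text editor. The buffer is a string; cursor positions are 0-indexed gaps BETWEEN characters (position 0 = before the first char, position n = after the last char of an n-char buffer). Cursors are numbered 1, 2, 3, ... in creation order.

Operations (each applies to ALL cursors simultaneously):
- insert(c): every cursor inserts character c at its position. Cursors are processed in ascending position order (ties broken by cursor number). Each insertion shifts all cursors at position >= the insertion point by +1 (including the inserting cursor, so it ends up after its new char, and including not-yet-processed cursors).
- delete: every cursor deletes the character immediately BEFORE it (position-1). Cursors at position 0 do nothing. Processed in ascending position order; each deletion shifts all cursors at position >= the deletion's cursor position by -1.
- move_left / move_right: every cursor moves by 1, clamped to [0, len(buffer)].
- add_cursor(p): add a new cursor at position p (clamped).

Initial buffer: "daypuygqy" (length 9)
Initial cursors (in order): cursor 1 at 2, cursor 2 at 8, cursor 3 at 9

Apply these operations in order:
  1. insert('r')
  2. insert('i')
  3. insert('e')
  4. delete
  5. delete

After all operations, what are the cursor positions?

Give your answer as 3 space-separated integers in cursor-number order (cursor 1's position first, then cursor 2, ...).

Answer: 3 10 12

Derivation:
After op 1 (insert('r')): buffer="darypuygqryr" (len 12), cursors c1@3 c2@10 c3@12, authorship ..1......2.3
After op 2 (insert('i')): buffer="dariypuygqriyri" (len 15), cursors c1@4 c2@12 c3@15, authorship ..11......22.33
After op 3 (insert('e')): buffer="darieypuygqrieyrie" (len 18), cursors c1@5 c2@14 c3@18, authorship ..111......222.333
After op 4 (delete): buffer="dariypuygqriyri" (len 15), cursors c1@4 c2@12 c3@15, authorship ..11......22.33
After op 5 (delete): buffer="darypuygqryr" (len 12), cursors c1@3 c2@10 c3@12, authorship ..1......2.3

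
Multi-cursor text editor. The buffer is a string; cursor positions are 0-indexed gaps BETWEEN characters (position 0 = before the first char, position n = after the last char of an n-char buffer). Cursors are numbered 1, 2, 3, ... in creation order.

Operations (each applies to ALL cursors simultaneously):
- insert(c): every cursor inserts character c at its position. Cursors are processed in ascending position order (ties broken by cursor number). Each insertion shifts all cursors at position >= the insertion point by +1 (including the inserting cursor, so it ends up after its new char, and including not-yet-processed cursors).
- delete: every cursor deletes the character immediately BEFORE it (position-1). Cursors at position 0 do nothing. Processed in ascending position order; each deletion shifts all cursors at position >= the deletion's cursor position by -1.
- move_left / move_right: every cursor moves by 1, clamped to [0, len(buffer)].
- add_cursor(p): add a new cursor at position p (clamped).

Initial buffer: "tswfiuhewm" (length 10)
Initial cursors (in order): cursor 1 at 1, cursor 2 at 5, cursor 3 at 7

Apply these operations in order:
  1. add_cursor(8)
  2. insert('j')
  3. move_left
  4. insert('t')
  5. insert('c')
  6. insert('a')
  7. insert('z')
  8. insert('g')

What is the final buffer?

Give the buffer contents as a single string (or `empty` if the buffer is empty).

Answer: ttcazgjswfitcazgjuhtcazgjetcazgjwm

Derivation:
After op 1 (add_cursor(8)): buffer="tswfiuhewm" (len 10), cursors c1@1 c2@5 c3@7 c4@8, authorship ..........
After op 2 (insert('j')): buffer="tjswfijuhjejwm" (len 14), cursors c1@2 c2@7 c3@10 c4@12, authorship .1....2..3.4..
After op 3 (move_left): buffer="tjswfijuhjejwm" (len 14), cursors c1@1 c2@6 c3@9 c4@11, authorship .1....2..3.4..
After op 4 (insert('t')): buffer="ttjswfitjuhtjetjwm" (len 18), cursors c1@2 c2@8 c3@12 c4@15, authorship .11....22..33.44..
After op 5 (insert('c')): buffer="ttcjswfitcjuhtcjetcjwm" (len 22), cursors c1@3 c2@10 c3@15 c4@19, authorship .111....222..333.444..
After op 6 (insert('a')): buffer="ttcajswfitcajuhtcajetcajwm" (len 26), cursors c1@4 c2@12 c3@18 c4@23, authorship .1111....2222..3333.4444..
After op 7 (insert('z')): buffer="ttcazjswfitcazjuhtcazjetcazjwm" (len 30), cursors c1@5 c2@14 c3@21 c4@27, authorship .11111....22222..33333.44444..
After op 8 (insert('g')): buffer="ttcazgjswfitcazgjuhtcazgjetcazgjwm" (len 34), cursors c1@6 c2@16 c3@24 c4@31, authorship .111111....222222..333333.444444..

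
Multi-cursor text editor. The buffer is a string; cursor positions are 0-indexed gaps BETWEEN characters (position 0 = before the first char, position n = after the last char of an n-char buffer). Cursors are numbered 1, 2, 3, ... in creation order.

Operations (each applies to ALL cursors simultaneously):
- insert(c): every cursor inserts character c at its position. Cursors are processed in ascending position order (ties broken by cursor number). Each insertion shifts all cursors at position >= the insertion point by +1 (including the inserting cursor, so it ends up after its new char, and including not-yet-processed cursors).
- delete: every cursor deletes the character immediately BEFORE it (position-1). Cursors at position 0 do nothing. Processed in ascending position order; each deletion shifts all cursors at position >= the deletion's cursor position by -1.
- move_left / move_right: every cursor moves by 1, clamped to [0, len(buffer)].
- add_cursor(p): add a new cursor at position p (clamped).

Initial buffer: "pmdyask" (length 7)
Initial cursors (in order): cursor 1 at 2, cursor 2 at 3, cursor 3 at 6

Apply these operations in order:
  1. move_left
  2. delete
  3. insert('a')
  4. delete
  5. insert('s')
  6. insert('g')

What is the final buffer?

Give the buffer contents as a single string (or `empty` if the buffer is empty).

Answer: ssggdysgsk

Derivation:
After op 1 (move_left): buffer="pmdyask" (len 7), cursors c1@1 c2@2 c3@5, authorship .......
After op 2 (delete): buffer="dysk" (len 4), cursors c1@0 c2@0 c3@2, authorship ....
After op 3 (insert('a')): buffer="aadyask" (len 7), cursors c1@2 c2@2 c3@5, authorship 12..3..
After op 4 (delete): buffer="dysk" (len 4), cursors c1@0 c2@0 c3@2, authorship ....
After op 5 (insert('s')): buffer="ssdyssk" (len 7), cursors c1@2 c2@2 c3@5, authorship 12..3..
After op 6 (insert('g')): buffer="ssggdysgsk" (len 10), cursors c1@4 c2@4 c3@8, authorship 1212..33..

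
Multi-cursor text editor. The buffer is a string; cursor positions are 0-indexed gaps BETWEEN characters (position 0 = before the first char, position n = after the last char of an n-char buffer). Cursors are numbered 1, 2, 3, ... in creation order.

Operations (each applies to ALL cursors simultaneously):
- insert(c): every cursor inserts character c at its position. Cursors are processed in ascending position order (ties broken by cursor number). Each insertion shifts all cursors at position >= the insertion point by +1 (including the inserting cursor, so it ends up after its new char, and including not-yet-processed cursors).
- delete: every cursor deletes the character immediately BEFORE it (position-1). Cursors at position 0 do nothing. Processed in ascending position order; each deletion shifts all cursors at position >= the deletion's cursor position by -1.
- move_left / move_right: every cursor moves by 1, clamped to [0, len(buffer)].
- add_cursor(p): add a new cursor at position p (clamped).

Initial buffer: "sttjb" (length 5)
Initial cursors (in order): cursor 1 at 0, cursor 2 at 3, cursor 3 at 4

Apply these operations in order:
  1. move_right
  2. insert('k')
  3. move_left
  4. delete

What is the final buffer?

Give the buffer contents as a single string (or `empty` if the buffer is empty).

After op 1 (move_right): buffer="sttjb" (len 5), cursors c1@1 c2@4 c3@5, authorship .....
After op 2 (insert('k')): buffer="skttjkbk" (len 8), cursors c1@2 c2@6 c3@8, authorship .1...2.3
After op 3 (move_left): buffer="skttjkbk" (len 8), cursors c1@1 c2@5 c3@7, authorship .1...2.3
After op 4 (delete): buffer="kttkk" (len 5), cursors c1@0 c2@3 c3@4, authorship 1..23

Answer: kttkk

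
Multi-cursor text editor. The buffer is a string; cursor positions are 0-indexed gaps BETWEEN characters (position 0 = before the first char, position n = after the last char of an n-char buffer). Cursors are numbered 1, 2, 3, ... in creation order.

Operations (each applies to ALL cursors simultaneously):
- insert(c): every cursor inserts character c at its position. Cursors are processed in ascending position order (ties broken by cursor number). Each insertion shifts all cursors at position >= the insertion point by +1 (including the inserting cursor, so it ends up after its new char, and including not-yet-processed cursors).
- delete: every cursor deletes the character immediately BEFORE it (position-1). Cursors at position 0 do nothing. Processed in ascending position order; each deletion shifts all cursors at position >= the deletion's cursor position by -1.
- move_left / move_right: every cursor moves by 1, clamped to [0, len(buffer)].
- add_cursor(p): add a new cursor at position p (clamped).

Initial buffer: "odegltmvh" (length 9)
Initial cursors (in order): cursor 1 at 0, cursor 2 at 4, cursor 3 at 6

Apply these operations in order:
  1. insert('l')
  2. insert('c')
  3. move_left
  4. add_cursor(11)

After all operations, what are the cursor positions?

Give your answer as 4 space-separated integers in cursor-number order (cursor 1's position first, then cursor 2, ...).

Answer: 1 7 11 11

Derivation:
After op 1 (insert('l')): buffer="lodeglltlmvh" (len 12), cursors c1@1 c2@6 c3@9, authorship 1....2..3...
After op 2 (insert('c')): buffer="lcodeglcltlcmvh" (len 15), cursors c1@2 c2@8 c3@12, authorship 11....22..33...
After op 3 (move_left): buffer="lcodeglcltlcmvh" (len 15), cursors c1@1 c2@7 c3@11, authorship 11....22..33...
After op 4 (add_cursor(11)): buffer="lcodeglcltlcmvh" (len 15), cursors c1@1 c2@7 c3@11 c4@11, authorship 11....22..33...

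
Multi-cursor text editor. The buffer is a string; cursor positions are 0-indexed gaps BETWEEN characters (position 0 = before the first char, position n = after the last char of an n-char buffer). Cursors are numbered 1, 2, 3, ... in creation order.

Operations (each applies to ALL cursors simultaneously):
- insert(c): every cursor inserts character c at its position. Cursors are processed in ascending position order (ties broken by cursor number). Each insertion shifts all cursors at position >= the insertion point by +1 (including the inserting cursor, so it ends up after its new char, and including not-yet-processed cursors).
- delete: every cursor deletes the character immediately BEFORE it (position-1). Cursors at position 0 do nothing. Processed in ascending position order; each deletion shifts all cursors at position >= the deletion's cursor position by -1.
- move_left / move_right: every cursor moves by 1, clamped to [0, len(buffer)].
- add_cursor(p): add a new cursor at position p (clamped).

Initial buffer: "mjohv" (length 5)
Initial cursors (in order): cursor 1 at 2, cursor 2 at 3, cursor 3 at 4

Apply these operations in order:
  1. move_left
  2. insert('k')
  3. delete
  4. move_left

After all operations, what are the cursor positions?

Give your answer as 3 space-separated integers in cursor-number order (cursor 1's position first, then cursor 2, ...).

After op 1 (move_left): buffer="mjohv" (len 5), cursors c1@1 c2@2 c3@3, authorship .....
After op 2 (insert('k')): buffer="mkjkokhv" (len 8), cursors c1@2 c2@4 c3@6, authorship .1.2.3..
After op 3 (delete): buffer="mjohv" (len 5), cursors c1@1 c2@2 c3@3, authorship .....
After op 4 (move_left): buffer="mjohv" (len 5), cursors c1@0 c2@1 c3@2, authorship .....

Answer: 0 1 2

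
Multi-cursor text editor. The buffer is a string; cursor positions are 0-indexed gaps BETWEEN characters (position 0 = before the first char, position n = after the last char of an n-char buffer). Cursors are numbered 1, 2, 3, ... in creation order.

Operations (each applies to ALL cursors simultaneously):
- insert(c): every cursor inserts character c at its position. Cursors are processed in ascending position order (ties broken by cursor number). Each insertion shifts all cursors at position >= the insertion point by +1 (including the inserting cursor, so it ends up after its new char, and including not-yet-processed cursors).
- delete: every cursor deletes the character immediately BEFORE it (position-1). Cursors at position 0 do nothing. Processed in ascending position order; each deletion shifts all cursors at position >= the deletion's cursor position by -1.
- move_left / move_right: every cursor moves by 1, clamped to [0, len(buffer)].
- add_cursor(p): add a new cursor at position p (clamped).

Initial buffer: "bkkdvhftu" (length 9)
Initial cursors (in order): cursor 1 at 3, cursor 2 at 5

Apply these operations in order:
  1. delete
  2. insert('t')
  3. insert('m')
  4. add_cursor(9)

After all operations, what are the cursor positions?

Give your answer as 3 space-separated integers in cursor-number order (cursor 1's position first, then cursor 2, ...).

Answer: 4 7 9

Derivation:
After op 1 (delete): buffer="bkdhftu" (len 7), cursors c1@2 c2@3, authorship .......
After op 2 (insert('t')): buffer="bktdthftu" (len 9), cursors c1@3 c2@5, authorship ..1.2....
After op 3 (insert('m')): buffer="bktmdtmhftu" (len 11), cursors c1@4 c2@7, authorship ..11.22....
After op 4 (add_cursor(9)): buffer="bktmdtmhftu" (len 11), cursors c1@4 c2@7 c3@9, authorship ..11.22....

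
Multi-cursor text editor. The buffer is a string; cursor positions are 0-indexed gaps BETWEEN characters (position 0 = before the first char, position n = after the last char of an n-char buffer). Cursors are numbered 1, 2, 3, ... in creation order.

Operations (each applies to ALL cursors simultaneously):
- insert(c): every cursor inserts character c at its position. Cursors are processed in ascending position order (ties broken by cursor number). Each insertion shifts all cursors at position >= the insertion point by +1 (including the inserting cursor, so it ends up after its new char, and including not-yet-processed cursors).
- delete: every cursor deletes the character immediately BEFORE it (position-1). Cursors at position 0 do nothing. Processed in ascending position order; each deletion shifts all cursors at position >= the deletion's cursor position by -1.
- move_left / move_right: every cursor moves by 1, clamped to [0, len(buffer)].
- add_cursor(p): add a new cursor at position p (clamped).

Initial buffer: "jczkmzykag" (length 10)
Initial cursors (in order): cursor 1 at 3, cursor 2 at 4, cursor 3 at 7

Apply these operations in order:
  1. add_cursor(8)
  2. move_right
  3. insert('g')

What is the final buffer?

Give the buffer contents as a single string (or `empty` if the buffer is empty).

Answer: jczkgmgzykgagg

Derivation:
After op 1 (add_cursor(8)): buffer="jczkmzykag" (len 10), cursors c1@3 c2@4 c3@7 c4@8, authorship ..........
After op 2 (move_right): buffer="jczkmzykag" (len 10), cursors c1@4 c2@5 c3@8 c4@9, authorship ..........
After op 3 (insert('g')): buffer="jczkgmgzykgagg" (len 14), cursors c1@5 c2@7 c3@11 c4@13, authorship ....1.2...3.4.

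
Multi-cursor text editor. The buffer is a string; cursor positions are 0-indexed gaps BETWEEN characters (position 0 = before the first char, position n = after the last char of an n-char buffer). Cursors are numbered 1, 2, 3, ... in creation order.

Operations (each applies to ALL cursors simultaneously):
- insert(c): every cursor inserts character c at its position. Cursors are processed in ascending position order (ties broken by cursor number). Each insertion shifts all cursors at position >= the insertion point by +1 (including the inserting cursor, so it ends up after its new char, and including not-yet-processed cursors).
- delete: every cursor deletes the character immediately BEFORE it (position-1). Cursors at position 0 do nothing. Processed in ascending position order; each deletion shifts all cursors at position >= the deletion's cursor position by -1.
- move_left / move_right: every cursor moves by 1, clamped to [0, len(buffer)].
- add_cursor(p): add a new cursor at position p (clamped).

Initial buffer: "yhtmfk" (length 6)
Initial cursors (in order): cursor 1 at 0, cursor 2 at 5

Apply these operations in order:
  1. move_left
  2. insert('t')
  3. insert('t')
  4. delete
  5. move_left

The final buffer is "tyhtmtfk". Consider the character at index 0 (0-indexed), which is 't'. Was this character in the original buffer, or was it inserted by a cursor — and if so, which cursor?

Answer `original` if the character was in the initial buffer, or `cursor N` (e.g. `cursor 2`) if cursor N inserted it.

After op 1 (move_left): buffer="yhtmfk" (len 6), cursors c1@0 c2@4, authorship ......
After op 2 (insert('t')): buffer="tyhtmtfk" (len 8), cursors c1@1 c2@6, authorship 1....2..
After op 3 (insert('t')): buffer="ttyhtmttfk" (len 10), cursors c1@2 c2@8, authorship 11....22..
After op 4 (delete): buffer="tyhtmtfk" (len 8), cursors c1@1 c2@6, authorship 1....2..
After op 5 (move_left): buffer="tyhtmtfk" (len 8), cursors c1@0 c2@5, authorship 1....2..
Authorship (.=original, N=cursor N): 1 . . . . 2 . .
Index 0: author = 1

Answer: cursor 1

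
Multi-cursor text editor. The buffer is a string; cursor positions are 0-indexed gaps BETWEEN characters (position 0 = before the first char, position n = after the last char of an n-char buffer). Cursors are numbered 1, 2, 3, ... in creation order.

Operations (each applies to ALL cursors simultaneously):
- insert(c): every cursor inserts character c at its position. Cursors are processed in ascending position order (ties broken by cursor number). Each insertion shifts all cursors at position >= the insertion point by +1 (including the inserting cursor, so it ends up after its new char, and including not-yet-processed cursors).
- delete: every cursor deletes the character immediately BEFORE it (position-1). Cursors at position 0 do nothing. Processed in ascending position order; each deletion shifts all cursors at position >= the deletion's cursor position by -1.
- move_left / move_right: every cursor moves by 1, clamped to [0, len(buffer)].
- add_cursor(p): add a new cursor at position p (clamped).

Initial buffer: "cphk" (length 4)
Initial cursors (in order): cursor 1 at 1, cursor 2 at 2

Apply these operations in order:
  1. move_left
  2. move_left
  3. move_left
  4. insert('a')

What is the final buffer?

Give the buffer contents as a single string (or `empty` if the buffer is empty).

Answer: aacphk

Derivation:
After op 1 (move_left): buffer="cphk" (len 4), cursors c1@0 c2@1, authorship ....
After op 2 (move_left): buffer="cphk" (len 4), cursors c1@0 c2@0, authorship ....
After op 3 (move_left): buffer="cphk" (len 4), cursors c1@0 c2@0, authorship ....
After op 4 (insert('a')): buffer="aacphk" (len 6), cursors c1@2 c2@2, authorship 12....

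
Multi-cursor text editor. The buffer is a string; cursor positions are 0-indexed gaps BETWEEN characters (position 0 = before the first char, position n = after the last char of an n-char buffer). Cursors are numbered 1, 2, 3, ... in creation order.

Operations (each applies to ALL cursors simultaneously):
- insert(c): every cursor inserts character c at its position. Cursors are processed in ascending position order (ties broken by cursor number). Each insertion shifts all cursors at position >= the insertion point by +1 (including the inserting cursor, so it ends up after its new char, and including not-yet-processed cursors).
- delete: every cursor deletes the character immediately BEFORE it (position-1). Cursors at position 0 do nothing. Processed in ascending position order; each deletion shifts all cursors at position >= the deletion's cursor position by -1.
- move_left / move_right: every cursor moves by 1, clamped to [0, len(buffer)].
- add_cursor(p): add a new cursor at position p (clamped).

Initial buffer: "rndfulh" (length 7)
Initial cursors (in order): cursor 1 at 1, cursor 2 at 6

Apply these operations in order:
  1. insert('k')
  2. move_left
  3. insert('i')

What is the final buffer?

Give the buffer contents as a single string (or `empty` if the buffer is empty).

Answer: rikndfulikh

Derivation:
After op 1 (insert('k')): buffer="rkndfulkh" (len 9), cursors c1@2 c2@8, authorship .1.....2.
After op 2 (move_left): buffer="rkndfulkh" (len 9), cursors c1@1 c2@7, authorship .1.....2.
After op 3 (insert('i')): buffer="rikndfulikh" (len 11), cursors c1@2 c2@9, authorship .11.....22.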